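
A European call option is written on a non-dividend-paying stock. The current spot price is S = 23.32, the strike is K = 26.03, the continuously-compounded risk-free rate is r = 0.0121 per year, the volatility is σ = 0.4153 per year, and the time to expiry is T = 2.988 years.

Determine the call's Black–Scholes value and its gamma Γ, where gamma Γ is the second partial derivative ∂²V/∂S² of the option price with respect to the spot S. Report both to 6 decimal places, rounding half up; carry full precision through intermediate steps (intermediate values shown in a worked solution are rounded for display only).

price = 5.929762
Γ = 0.023061

σ√T = 0.4153·√2.988 = 0.717881
d₁ = (ln(S/K) + (r+σ²/2)T) / (σ√T) = (ln(23.32/26.03) + (0.0121+0.4153²/2)·2.988) / 0.717881 = (-0.109938 + 0.293831) / 0.717881 = 0.256161
d₂ = d₁ − σ√T = 0.256161 − 0.717881 = -0.461720
e^{−rT} = e^{−0.0121·2.988} = 0.964491
N(d₁) = 0.601087,  N(d₂) = 0.322141
Call price V = S·N(d₁) − K·e^{−rT}·N(d₂) = 14.017339 − 8.087577 = 5.929762
φ(d₁) = (1/√(2π))·e^{−d₁²/2} = 0.386066
Γ = φ(d₁) / (S·σ·√T) = 0.023061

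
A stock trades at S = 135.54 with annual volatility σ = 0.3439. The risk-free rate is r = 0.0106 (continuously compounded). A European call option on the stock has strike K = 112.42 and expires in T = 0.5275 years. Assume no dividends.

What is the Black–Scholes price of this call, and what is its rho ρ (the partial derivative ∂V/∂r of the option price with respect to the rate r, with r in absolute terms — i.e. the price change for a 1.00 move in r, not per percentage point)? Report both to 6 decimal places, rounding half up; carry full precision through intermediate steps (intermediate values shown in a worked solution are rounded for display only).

price = 27.616595
ρ = 43.694612

σ√T = 0.3439·√0.5275 = 0.249772
d₁ = (ln(S/K) + (r+σ²/2)T) / (σ√T) = (ln(135.54/112.42) + (0.0106+0.3439²/2)·0.5275) / 0.249772 = (0.187025 + 0.036784) / 0.249772 = 0.896056
d₂ = d₁ − σ√T = 0.896056 − 0.249772 = 0.646284
e^{−rT} = e^{−0.0106·0.5275} = 0.994424
N(d₁) = 0.814888,  N(d₂) = 0.740952
Call price V = S·N(d₁) − K·e^{−rT}·N(d₂) = 110.449982 − 82.833387 = 27.616595
ρ = K·T·e^{−rT}·N(d₂) = 43.694612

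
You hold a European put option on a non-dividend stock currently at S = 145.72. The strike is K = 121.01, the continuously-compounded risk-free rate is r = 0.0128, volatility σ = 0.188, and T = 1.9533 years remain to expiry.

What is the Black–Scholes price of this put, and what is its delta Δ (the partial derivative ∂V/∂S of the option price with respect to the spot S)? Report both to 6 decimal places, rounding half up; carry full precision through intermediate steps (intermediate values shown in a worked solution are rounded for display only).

σ√T = 0.188·√1.9533 = 0.262750
d₁ = (ln(S/K) + (r+σ²/2)T) / (σ√T) = (ln(145.72/121.01) + (0.0128+0.188²/2)·1.9533) / 0.262750 = (0.185814 + 0.059521) / 0.262750 = 0.933720
d₂ = d₁ − σ√T = 0.933720 − 0.262750 = 0.670970
e^{−rT} = e^{−0.0128·1.9533} = 0.975308
N(−d₁) = 0.175224,  N(−d₂) = 0.251120
Put price V = K·e^{−rT}·N(−d₂) − S·N(−d₁) = 29.637646 − 25.533661 = 4.103985
Δ = −N(−d₁) = -0.175224

price = 4.103985
Δ = -0.175224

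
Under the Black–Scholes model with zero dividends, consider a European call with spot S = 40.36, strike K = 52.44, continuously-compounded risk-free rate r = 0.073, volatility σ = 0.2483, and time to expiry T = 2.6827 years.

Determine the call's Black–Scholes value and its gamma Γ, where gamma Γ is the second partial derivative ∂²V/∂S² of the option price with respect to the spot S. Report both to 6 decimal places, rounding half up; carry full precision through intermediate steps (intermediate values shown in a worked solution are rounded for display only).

price = 5.435638
Γ = 0.024285

σ√T = 0.2483·√2.6827 = 0.406689
d₁ = (ln(S/K) + (r+σ²/2)T) / (σ√T) = (ln(40.36/52.44) + (0.073+0.2483²/2)·2.6827) / 0.406689 = (-0.261830 + 0.278535) / 0.406689 = 0.041075
d₂ = d₁ − σ√T = 0.041075 − 0.406689 = -0.365614
e^{−rT} = e^{−0.073·2.6827} = 0.822146
N(d₁) = 0.516382,  N(d₂) = 0.357326
Call price V = S·N(d₁) − K·e^{−rT}·N(d₂) = 20.841174 − 15.405537 = 5.435638
φ(d₁) = (1/√(2π))·e^{−d₁²/2} = 0.398606
Γ = φ(d₁) / (S·σ·√T) = 0.024285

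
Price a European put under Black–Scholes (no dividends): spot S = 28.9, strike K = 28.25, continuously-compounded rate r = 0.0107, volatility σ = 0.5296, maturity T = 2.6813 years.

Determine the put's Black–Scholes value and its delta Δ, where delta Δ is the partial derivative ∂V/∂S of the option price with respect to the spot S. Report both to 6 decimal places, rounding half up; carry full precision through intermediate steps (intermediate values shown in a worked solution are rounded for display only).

σ√T = 0.5296·√2.6813 = 0.867203
d₁ = (ln(S/K) + (r+σ²/2)T) / (σ√T) = (ln(28.9/28.25) + (0.0107+0.5296²/2)·2.6813) / 0.867203 = (0.022748 + 0.404710) / 0.867203 = 0.492916
d₂ = d₁ − σ√T = 0.492916 − 0.867203 = -0.374287
e^{−rT} = e^{−0.0107·2.6813} = 0.971718
N(−d₁) = 0.311036,  N(−d₂) = 0.645904
Put price V = K·e^{−rT}·N(−d₂) − S·N(−d₁) = 17.730739 − 8.988936 = 8.741803
Δ = −N(−d₁) = -0.311036

price = 8.741803
Δ = -0.311036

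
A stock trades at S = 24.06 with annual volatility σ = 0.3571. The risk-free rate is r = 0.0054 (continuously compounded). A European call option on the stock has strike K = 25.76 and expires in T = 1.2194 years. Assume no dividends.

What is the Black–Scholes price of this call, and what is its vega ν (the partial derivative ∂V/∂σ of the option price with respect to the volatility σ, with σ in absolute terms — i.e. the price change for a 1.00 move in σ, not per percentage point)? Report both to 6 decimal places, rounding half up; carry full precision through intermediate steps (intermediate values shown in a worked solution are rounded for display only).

σ√T = 0.3571·√1.2194 = 0.394333
d₁ = (ln(S/K) + (r+σ²/2)T) / (σ√T) = (ln(24.06/25.76) + (0.0054+0.3571²/2)·1.2194) / 0.394333 = (-0.068272 + 0.084334) / 0.394333 = 0.040731
d₂ = d₁ − σ√T = 0.040731 − 0.394333 = -0.353601
e^{−rT} = e^{−0.0054·1.2194} = 0.993437
N(d₁) = 0.516245,  N(d₂) = 0.361819
Call price V = S·N(d₁) − K·e^{−rT}·N(d₂) = 12.420855 − 9.259282 = 3.161573
φ(d₁) = (1/√(2π))·e^{−d₁²/2} = 0.398611
ν = S·φ(d₁)·√T = 10.590550

price = 3.161573
ν = 10.590550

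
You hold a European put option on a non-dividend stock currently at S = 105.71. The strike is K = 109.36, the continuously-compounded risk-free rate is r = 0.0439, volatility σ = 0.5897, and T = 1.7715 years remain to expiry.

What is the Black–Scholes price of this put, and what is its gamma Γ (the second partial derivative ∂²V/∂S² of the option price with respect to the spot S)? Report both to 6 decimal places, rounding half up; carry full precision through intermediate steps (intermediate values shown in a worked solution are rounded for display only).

σ√T = 0.5897·√1.7715 = 0.784877
d₁ = (ln(S/K) + (r+σ²/2)T) / (σ√T) = (ln(105.71/109.36) + (0.0439+0.5897²/2)·1.7715) / 0.784877 = (-0.033946 + 0.385785) / 0.784877 = 0.448273
d₂ = d₁ − σ√T = 0.448273 − 0.784877 = -0.336604
e^{−rT} = e^{−0.0439·1.7715} = 0.925178
N(−d₁) = 0.326978,  N(−d₂) = 0.631792
Put price V = K·e^{−rT}·N(−d₂) − S·N(−d₁) = 63.923167 − 34.564854 = 29.358313
φ(d₁) = (1/√(2π))·e^{−d₁²/2} = 0.360807
Γ = φ(d₁) / (S·σ·√T) = 0.004349

price = 29.358313
Γ = 0.004349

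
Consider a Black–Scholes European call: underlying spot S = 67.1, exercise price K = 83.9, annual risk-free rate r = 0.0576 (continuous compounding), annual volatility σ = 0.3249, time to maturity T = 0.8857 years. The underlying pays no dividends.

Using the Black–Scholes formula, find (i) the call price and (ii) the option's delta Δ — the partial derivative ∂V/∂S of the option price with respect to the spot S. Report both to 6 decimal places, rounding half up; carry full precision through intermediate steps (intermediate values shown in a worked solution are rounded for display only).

σ√T = 0.3249·√0.8857 = 0.305769
d₁ = (ln(S/K) + (r+σ²/2)T) / (σ√T) = (ln(67.1/83.9) + (0.0576+0.3249²/2)·0.8857) / 0.305769 = (-0.223442 + 0.097764) / 0.305769 = -0.411023
d₂ = d₁ − σ√T = -0.411023 − 0.305769 = -0.716792
e^{−rT} = e^{−0.0576·0.8857} = 0.950263
N(d₁) = 0.340528,  N(d₂) = 0.236751
Call price V = S·N(d₁) − K·e^{−rT}·N(d₂) = 22.849415 − 18.875489 = 3.973927
Δ = N(d₁) = 0.340528

price = 3.973927
Δ = 0.340528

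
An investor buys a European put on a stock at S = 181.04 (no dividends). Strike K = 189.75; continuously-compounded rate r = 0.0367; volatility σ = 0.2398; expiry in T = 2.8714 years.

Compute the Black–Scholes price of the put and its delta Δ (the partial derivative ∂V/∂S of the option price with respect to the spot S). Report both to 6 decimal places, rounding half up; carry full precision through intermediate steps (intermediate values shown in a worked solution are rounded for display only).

σ√T = 0.2398·√2.8714 = 0.406346
d₁ = (ln(S/K) + (r+σ²/2)T) / (σ√T) = (ln(181.04/189.75) + (0.0367+0.2398²/2)·2.8714) / 0.406346 = (-0.046989 + 0.187939) / 0.406346 = 0.346871
d₂ = d₁ − σ√T = 0.346871 − 0.406346 = -0.059475
e^{−rT} = e^{−0.0367·2.8714} = 0.899982
N(−d₁) = 0.364344,  N(−d₂) = 0.523713
Put price V = K·e^{−rT}·N(−d₂) − S·N(−d₁) = 89.435356 − 65.960882 = 23.474473
Δ = −N(−d₁) = -0.364344

price = 23.474473
Δ = -0.364344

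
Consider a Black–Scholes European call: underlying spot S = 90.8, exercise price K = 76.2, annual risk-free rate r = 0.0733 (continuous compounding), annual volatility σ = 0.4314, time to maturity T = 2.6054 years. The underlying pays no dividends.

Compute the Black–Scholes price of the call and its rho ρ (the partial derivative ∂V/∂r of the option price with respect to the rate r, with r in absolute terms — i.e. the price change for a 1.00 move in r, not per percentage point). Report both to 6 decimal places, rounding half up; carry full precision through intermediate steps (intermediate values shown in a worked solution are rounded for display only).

price = 37.536771
ρ = 93.584042

σ√T = 0.4314·√2.6054 = 0.696334
d₁ = (ln(S/K) + (r+σ²/2)T) / (σ√T) = (ln(90.8/76.2) + (0.0733+0.4314²/2)·2.6054) / 0.696334 = (0.175298 + 0.433416) / 0.696334 = 0.874170
d₂ = d₁ − σ√T = 0.874170 − 0.696334 = 0.177836
e^{−rT} = e^{−0.0733·2.6054} = 0.826153
N(d₁) = 0.808987,  N(d₂) = 0.570574
Call price V = S·N(d₁) − K·e^{−rT}·N(d₂) = 73.456032 − 35.919261 = 37.536771
ρ = K·T·e^{−rT}·N(d₂) = 93.584042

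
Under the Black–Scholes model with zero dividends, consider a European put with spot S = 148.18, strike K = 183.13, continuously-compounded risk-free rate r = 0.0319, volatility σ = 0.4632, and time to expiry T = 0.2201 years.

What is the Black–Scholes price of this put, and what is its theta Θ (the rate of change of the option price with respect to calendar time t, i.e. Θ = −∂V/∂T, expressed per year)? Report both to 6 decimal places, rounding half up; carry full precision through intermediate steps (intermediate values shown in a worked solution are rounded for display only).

σ√T = 0.4632·√0.2201 = 0.217309
d₁ = (ln(S/K) + (r+σ²/2)T) / (σ√T) = (ln(148.18/183.13) + (0.0319+0.4632²/2)·0.2201) / 0.217309 = (-0.211769 + 0.030633) / 0.217309 = -0.833538
d₂ = d₁ − σ√T = -0.833538 − 0.217309 = -1.050847
e^{−rT} = e^{−0.0319·0.2201} = 0.993003
N(−d₁) = 0.797729,  N(−d₂) = 0.853336
Put price V = K·e^{−rT}·N(−d₂) − S·N(−d₁) = 155.177989 − 118.207526 = 36.970463
φ(d₁) = (1/√(2π))·e^{−d₁²/2} = 0.281864
Θ = −S·φ(d₁)·σ/(2√T) + r·K·e^{−rT}·N(−d₂) = −20.618518 + 4.950178 = -15.668340

price = 36.970463
Θ = -15.668340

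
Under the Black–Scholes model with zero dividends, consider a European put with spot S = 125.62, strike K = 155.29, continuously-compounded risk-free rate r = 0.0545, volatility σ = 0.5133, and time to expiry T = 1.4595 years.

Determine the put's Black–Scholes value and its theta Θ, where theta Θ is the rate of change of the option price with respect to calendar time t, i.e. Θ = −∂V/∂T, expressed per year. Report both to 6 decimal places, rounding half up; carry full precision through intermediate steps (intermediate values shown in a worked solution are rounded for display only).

σ√T = 0.5133·√1.4595 = 0.620117
d₁ = (ln(S/K) + (r+σ²/2)T) / (σ√T) = (ln(125.62/155.29) + (0.0545+0.5133²/2)·1.4595) / 0.620117 = (-0.212033 + 0.271815) / 0.620117 = 0.096405
d₂ = d₁ − σ√T = 0.096405 − 0.620117 = -0.523712
e^{−rT} = e^{−0.0545·1.4595} = 0.923539
N(−d₁) = 0.461600,  N(−d₂) = 0.699761
Put price V = K·e^{−rT}·N(−d₂) − S·N(−d₁) = 100.357063 − 57.986139 = 42.370924
φ(d₁) = (1/√(2π))·e^{−d₁²/2} = 0.397093
Θ = −S·φ(d₁)·σ/(2√T) + r·K·e^{−rT}·N(−d₂) = −10.597171 + 5.469460 = -5.127711

price = 42.370924
Θ = -5.127711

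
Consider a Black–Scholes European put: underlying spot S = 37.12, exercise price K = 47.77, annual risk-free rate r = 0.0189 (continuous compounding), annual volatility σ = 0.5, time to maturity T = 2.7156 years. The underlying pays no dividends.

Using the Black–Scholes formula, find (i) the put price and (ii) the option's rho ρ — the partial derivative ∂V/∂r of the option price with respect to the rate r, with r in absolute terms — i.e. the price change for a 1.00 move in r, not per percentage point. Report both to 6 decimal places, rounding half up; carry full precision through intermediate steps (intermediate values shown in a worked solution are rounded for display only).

σ√T = 0.5·√2.7156 = 0.823954
d₁ = (ln(S/K) + (r+σ²/2)T) / (σ√T) = (ln(37.12/47.77) + (0.0189+0.5²/2)·2.7156) / 0.823954 = (-0.252242 + 0.390775) / 0.823954 = 0.168132
d₂ = d₁ − σ√T = 0.168132 − 0.823954 = -0.655822
e^{−rT} = e^{−0.0189·2.7156} = 0.949970
N(−d₁) = 0.433240,  N(−d₂) = 0.744031
Put price V = K·e^{−rT}·N(−d₂) − S·N(−d₁) = 33.764163 − 16.081860 = 17.682303
ρ = −K·T·e^{−rT}·N(−d₂) = -91.689960

price = 17.682303
ρ = -91.689960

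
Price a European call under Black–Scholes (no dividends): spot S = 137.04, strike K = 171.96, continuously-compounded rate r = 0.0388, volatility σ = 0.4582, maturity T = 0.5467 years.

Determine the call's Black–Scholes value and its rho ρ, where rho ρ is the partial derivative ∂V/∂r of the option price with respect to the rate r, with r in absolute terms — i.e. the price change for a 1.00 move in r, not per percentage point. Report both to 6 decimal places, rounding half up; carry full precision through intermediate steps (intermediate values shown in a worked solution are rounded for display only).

price = 8.509705
ρ = 20.123333

σ√T = 0.4582·√0.5467 = 0.338789
d₁ = (ln(S/K) + (r+σ²/2)T) / (σ√T) = (ln(137.04/171.96) + (0.0388+0.4582²/2)·0.5467) / 0.338789 = (-0.226989 + 0.078601) / 0.338789 = -0.437995
d₂ = d₁ − σ√T = -0.437995 − 0.338789 = -0.776784
e^{−rT} = e^{−0.0388·0.5467} = 0.979011
N(d₁) = 0.330695,  N(d₂) = 0.218643
Call price V = S·N(d₁) − K·e^{−rT}·N(d₂) = 45.318436 − 36.808731 = 8.509705
ρ = K·T·e^{−rT}·N(d₂) = 20.123333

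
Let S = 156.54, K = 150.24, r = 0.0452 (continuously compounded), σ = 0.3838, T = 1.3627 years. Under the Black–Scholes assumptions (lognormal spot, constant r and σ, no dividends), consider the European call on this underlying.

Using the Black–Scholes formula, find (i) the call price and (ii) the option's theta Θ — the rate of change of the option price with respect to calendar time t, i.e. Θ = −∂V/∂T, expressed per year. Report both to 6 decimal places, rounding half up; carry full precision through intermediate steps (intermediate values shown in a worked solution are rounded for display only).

price = 34.708672
Θ = -12.470060

σ√T = 0.3838·√1.3627 = 0.448028
d₁ = (ln(S/K) + (r+σ²/2)T) / (σ√T) = (ln(156.54/150.24) + (0.0452+0.3838²/2)·1.3627) / 0.448028 = (0.041078 + 0.161959) / 0.448028 = 0.453177
d₂ = d₁ − σ√T = 0.453177 − 0.448028 = 0.005149
e^{−rT} = e^{−0.0452·1.3627} = 0.940265
N(d₁) = 0.674789,  N(d₂) = 0.502054
Call price V = S·N(d₁) − K·e^{−rT}·N(d₂) = 105.631545 − 70.922873 = 34.708672
φ(d₁) = (1/√(2π))·e^{−d₁²/2} = 0.360010
Θ = −S·φ(d₁)·σ/(2√T) − r·K·e^{−rT}·N(d₂) = −9.264346 − 3.205714 = -12.470060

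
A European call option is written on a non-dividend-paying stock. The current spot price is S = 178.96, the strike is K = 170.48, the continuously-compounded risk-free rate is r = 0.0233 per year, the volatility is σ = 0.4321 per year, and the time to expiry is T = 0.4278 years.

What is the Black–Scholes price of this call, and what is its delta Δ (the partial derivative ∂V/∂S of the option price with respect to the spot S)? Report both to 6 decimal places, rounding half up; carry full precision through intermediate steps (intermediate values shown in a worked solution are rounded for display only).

σ√T = 0.4321·√0.4278 = 0.282621
d₁ = (ln(S/K) + (r+σ²/2)T) / (σ√T) = (ln(178.96/170.48) + (0.0233+0.4321²/2)·0.4278) / 0.282621 = (0.048544 + 0.049905) / 0.282621 = 0.348344
d₂ = d₁ − σ√T = 0.348344 − 0.282621 = 0.065723
e^{−rT} = e^{−0.0233·0.4278} = 0.990082
N(d₁) = 0.636209,  N(d₂) = 0.526201
Call price V = S·N(d₁) − K·e^{−rT}·N(d₂) = 113.855986 − 88.816985 = 25.039002
Δ = N(d₁) = 0.636209

price = 25.039002
Δ = 0.636209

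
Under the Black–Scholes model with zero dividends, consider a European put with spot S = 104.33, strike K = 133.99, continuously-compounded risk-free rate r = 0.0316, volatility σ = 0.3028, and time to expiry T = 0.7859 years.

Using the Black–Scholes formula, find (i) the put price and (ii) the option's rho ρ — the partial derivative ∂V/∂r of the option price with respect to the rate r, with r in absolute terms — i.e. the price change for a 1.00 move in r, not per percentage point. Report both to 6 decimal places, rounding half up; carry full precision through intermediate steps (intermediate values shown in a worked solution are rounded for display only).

price = 29.866790
ρ = -85.762876

σ√T = 0.3028·√0.7859 = 0.268435
d₁ = (ln(S/K) + (r+σ²/2)T) / (σ√T) = (ln(104.33/133.99) + (0.0316+0.3028²/2)·0.7859) / 0.268435 = (-0.250206 + 0.060863) / 0.268435 = -0.705358
d₂ = d₁ − σ√T = -0.705358 − 0.268435 = -0.973794
e^{−rT} = e^{−0.0316·0.7859} = 0.975471
N(−d₁) = 0.759706,  N(−d₂) = 0.834920
Put price V = K·e^{−rT}·N(−d₂) − S·N(−d₁) = 109.126957 − 79.260167 = 29.866790
ρ = −K·T·e^{−rT}·N(−d₂) = -85.762876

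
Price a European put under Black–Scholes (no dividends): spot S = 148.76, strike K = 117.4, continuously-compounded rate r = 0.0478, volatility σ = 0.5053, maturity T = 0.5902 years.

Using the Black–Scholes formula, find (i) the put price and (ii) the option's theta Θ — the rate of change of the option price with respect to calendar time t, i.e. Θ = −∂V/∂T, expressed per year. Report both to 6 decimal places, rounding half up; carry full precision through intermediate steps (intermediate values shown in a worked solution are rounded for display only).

price = 7.365164
Θ = -11.584909

σ√T = 0.5053·√0.5902 = 0.388194
d₁ = (ln(S/K) + (r+σ²/2)T) / (σ√T) = (ln(148.76/117.4) + (0.0478+0.5053²/2)·0.5902) / 0.388194 = (0.236747 + 0.103559) / 0.388194 = 0.876639
d₂ = d₁ − σ√T = 0.876639 − 0.388194 = 0.488445
e^{−rT} = e^{−0.0478·0.5902} = 0.972183
N(−d₁) = 0.190341,  N(−d₂) = 0.312617
Put price V = K·e^{−rT}·N(−d₂) − S·N(−d₁) = 35.680328 − 28.315164 = 7.365164
φ(d₁) = (1/√(2π))·e^{−d₁²/2} = 0.271665
Θ = −S·φ(d₁)·σ/(2√T) + r·K·e^{−rT}·N(−d₂) = −13.290429 + 1.705520 = -11.584909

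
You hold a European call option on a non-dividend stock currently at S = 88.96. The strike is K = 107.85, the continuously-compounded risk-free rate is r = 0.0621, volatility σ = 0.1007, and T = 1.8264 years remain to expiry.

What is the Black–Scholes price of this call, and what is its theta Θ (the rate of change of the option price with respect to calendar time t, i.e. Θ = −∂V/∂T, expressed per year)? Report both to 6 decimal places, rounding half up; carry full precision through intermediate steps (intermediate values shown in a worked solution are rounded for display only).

price = 2.186434
Θ = -2.701592

σ√T = 0.1007·√1.8264 = 0.136090
d₁ = (ln(S/K) + (r+σ²/2)T) / (σ√T) = (ln(88.96/107.85) + (0.0621+0.1007²/2)·1.8264) / 0.136090 = (-0.192555 + 0.122680) / 0.136090 = -0.513444
d₂ = d₁ − σ√T = -0.513444 − 0.136090 = -0.649535
e^{−rT} = e^{−0.0621·1.8264} = 0.892776
N(d₁) = 0.303820,  N(d₂) = 0.257996
Call price V = S·N(d₁) − K·e^{−rT}·N(d₂) = 27.027857 − 24.841424 = 2.186434
φ(d₁) = (1/√(2π))·e^{−d₁²/2} = 0.349675
Θ = −S·φ(d₁)·σ/(2√T) − r·K·e^{−rT}·N(d₂) = −1.158940 − 1.542652 = -2.701592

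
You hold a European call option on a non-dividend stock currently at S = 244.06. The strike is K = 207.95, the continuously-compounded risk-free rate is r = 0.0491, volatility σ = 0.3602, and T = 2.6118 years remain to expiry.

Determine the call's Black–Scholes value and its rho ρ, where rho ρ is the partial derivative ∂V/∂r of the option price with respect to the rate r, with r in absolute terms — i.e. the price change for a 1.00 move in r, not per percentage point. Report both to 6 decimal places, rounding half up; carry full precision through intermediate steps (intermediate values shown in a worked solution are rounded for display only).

price = 85.122714
ρ = 277.545779

σ√T = 0.3602·√2.6118 = 0.582122
d₁ = (ln(S/K) + (r+σ²/2)T) / (σ√T) = (ln(244.06/207.95) + (0.0491+0.3602²/2)·2.6118) / 0.582122 = (0.160116 + 0.297672) / 0.582122 = 0.786414
d₂ = d₁ − σ√T = 0.786414 − 0.582122 = 0.204293
e^{−rT} = e^{−0.0491·2.6118} = 0.879643
N(d₁) = 0.784188,  N(d₂) = 0.580938
Call price V = S·N(d₁) − K·e^{−rT}·N(d₂) = 191.388806 − 106.266092 = 85.122714
ρ = K·T·e^{−rT}·N(d₂) = 277.545779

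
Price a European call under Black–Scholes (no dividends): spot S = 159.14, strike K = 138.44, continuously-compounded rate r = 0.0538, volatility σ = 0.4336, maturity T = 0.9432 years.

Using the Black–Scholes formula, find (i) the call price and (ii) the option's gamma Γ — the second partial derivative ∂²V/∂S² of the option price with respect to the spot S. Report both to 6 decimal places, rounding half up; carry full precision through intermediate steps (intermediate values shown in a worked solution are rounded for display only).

price = 40.400658
Γ = 0.004782

σ√T = 0.4336·√0.9432 = 0.421106
d₁ = (ln(S/K) + (r+σ²/2)T) / (σ√T) = (ln(159.14/138.44) + (0.0538+0.4336²/2)·0.9432) / 0.421106 = (0.139347 + 0.139409) / 0.421106 = 0.661963
d₂ = d₁ − σ√T = 0.661963 − 0.421106 = 0.240857
e^{−rT} = e^{−0.0538·0.9432} = 0.950522
N(d₁) = 0.746003,  N(d₂) = 0.595167
Call price V = S·N(d₁) − K·e^{−rT}·N(d₂) = 118.718850 − 78.318192 = 40.400658
φ(d₁) = (1/√(2π))·e^{−d₁²/2} = 0.320448
Γ = φ(d₁) / (S·σ·√T) = 0.004782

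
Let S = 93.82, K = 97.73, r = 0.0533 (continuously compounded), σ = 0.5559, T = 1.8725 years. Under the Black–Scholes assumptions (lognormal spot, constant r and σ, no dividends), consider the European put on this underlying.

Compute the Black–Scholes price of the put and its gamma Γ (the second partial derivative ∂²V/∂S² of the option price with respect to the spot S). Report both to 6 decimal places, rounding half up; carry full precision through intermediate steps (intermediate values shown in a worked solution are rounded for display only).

σ√T = 0.5559·√1.8725 = 0.760690
d₁ = (ln(S/K) + (r+σ²/2)T) / (σ√T) = (ln(93.82/97.73) + (0.0533+0.5559²/2)·1.8725) / 0.760690 = (-0.040831 + 0.389129) / 0.760690 = 0.457872
d₂ = d₁ − σ√T = 0.457872 − 0.760690 = -0.302818
e^{−rT} = e^{−0.0533·1.8725} = 0.905015
N(−d₁) = 0.323522,  N(−d₂) = 0.618986
Put price V = K·e^{−rT}·N(−d₂) − S·N(−d₁) = 54.747483 − 30.352868 = 24.394615
φ(d₁) = (1/√(2π))·e^{−d₁²/2} = 0.359241
Γ = φ(d₁) / (S·σ·√T) = 0.005034

price = 24.394615
Γ = 0.005034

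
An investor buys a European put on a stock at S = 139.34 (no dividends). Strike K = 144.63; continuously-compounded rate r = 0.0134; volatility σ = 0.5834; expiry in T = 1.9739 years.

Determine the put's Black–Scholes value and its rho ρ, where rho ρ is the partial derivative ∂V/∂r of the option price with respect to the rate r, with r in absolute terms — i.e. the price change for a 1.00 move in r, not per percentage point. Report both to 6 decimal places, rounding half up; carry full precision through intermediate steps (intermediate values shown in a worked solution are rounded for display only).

price = 45.321192
ρ = -184.574473

σ√T = 0.5834·√1.9739 = 0.819651
d₁ = (ln(S/K) + (r+σ²/2)T) / (σ√T) = (ln(139.34/144.63) + (0.0134+0.5834²/2)·1.9739) / 0.819651 = (-0.037262 + 0.362364) / 0.819651 = 0.396635
d₂ = d₁ − σ√T = 0.396635 − 0.819651 = -0.423016
e^{−rT} = e^{−0.0134·1.9739} = 0.973896
N(−d₁) = 0.345818,  N(−d₂) = 0.663858
Put price V = K·e^{−rT}·N(−d₂) − S·N(−d₁) = 93.507509 − 48.186317 = 45.321192
ρ = −K·T·e^{−rT}·N(−d₂) = -184.574473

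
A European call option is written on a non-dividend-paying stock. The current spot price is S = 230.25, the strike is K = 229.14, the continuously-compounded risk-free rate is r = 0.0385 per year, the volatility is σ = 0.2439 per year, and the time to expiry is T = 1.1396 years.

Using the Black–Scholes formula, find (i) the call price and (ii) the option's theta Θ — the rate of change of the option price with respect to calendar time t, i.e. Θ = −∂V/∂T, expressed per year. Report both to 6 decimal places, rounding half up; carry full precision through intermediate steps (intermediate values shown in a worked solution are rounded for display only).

σ√T = 0.2439·√1.1396 = 0.260368
d₁ = (ln(S/K) + (r+σ²/2)T) / (σ√T) = (ln(230.25/229.14) + (0.0385+0.2439²/2)·1.1396) / 0.260368 = (0.004833 + 0.077770) / 0.260368 = 0.317254
d₂ = d₁ − σ√T = 0.317254 − 0.260368 = 0.056886
e^{−rT} = e^{−0.0385·1.1396} = 0.957074
N(d₁) = 0.624475,  N(d₂) = 0.522682
Call price V = S·N(d₁) − K·e^{−rT}·N(d₂) = 143.785284 − 114.626210 = 29.159074
φ(d₁) = (1/√(2π))·e^{−d₁²/2} = 0.379362
Θ = −S·φ(d₁)·σ/(2√T) − r·K·e^{−rT}·N(d₂) = −9.978365 − 4.413109 = -14.391474

price = 29.159074
Θ = -14.391474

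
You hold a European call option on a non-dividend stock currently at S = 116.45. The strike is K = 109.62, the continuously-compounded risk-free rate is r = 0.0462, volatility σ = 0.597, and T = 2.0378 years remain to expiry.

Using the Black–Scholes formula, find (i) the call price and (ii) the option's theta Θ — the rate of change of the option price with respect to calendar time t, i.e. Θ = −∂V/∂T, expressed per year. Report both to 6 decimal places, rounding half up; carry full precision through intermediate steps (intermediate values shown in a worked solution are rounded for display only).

σ√T = 0.597·√2.0378 = 0.852227
d₁ = (ln(S/K) + (r+σ²/2)T) / (σ√T) = (ln(116.45/109.62) + (0.0462+0.597²/2)·2.0378) / 0.852227 = (0.060442 + 0.457291) / 0.852227 = 0.607507
d₂ = d₁ − σ√T = 0.607507 − 0.852227 = -0.244720
e^{−rT} = e^{−0.0462·2.0378} = 0.910150
N(d₁) = 0.728243,  N(d₂) = 0.403337
Call price V = S·N(d₁) − K·e^{−rT}·N(d₂) = 84.803868 − 40.241147 = 44.562721
φ(d₁) = (1/√(2π))·e^{−d₁²/2} = 0.331718
Θ = −S·φ(d₁)·σ/(2√T) − r·K·e^{−rT}·N(d₂) = −8.077402 − 1.859141 = -9.936543

price = 44.562721
Θ = -9.936543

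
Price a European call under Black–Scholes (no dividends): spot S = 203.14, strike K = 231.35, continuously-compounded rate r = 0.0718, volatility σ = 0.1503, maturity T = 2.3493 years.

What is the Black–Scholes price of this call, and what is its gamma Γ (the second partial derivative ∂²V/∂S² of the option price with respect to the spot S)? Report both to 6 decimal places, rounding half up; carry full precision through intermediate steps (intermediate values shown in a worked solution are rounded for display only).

σ√T = 0.1503·√2.3493 = 0.230371
d₁ = (ln(S/K) + (r+σ²/2)T) / (σ√T) = (ln(203.14/231.35) + (0.0718+0.1503²/2)·2.3493) / 0.230371 = (-0.130036 + 0.195215) / 0.230371 = 0.282930
d₂ = d₁ − σ√T = 0.282930 − 0.230371 = 0.052559
e^{−rT} = e^{−0.0718·2.3493} = 0.844779
N(d₁) = 0.611385,  N(d₂) = 0.520958
Call price V = S·N(d₁) − K·e^{−rT}·N(d₂) = 124.196679 − 101.815917 = 22.380762
φ(d₁) = (1/√(2π))·e^{−d₁²/2} = 0.383290
Γ = φ(d₁) / (S·σ·√T) = 0.008190

price = 22.380762
Γ = 0.008190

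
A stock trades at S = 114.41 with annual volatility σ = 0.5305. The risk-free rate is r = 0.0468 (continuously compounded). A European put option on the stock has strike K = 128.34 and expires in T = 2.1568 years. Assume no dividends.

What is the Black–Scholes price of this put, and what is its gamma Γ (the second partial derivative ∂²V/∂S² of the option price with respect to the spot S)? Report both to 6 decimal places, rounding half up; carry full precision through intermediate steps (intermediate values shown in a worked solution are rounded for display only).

σ√T = 0.5305·√2.1568 = 0.779095
d₁ = (ln(S/K) + (r+σ²/2)T) / (σ√T) = (ln(114.41/128.34) + (0.0468+0.5305²/2)·2.1568) / 0.779095 = (-0.114895 + 0.404433) / 0.779095 = 0.371634
d₂ = d₁ − σ√T = 0.371634 − 0.779095 = -0.407461
e^{−rT} = e^{−0.0468·2.1568} = 0.903989
N(−d₁) = 0.355083,  N(−d₂) = 0.658165
Put price V = K·e^{−rT}·N(−d₂) − S·N(−d₁) = 76.358968 − 40.625011 = 35.733957
φ(d₁) = (1/√(2π))·e^{−d₁²/2} = 0.372323
Γ = φ(d₁) / (S·σ·√T) = 0.004177

price = 35.733957
Γ = 0.004177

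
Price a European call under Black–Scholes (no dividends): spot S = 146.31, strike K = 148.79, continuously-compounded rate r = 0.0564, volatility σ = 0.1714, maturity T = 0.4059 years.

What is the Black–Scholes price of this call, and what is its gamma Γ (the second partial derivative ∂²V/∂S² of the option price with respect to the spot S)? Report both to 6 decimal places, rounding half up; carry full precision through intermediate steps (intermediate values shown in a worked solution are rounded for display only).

σ√T = 0.1714·√0.4059 = 0.109199
d₁ = (ln(S/K) + (r+σ²/2)T) / (σ√T) = (ln(146.31/148.79) + (0.0564+0.1714²/2)·0.4059) / 0.109199 = (-0.016808 + 0.028855) / 0.109199 = 0.110319
d₂ = d₁ − σ√T = 0.110319 − 0.109199 = 0.001119
e^{−rT} = e^{−0.0564·0.4059} = 0.977367
N(d₁) = 0.543922,  N(d₂) = 0.500447
Call price V = S·N(d₁) − K·e^{−rT}·N(d₂) = 79.581193 − 72.776186 = 6.805007
φ(d₁) = (1/√(2π))·e^{−d₁²/2} = 0.396522
Γ = φ(d₁) / (S·σ·√T) = 0.024818

price = 6.805007
Γ = 0.024818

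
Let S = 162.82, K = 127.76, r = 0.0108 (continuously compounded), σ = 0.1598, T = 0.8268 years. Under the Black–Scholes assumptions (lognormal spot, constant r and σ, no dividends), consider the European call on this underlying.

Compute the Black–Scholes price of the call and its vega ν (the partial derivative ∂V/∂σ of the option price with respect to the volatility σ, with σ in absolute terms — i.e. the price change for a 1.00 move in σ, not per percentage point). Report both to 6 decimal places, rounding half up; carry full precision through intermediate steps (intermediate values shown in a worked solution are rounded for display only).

price = 36.549292
ν = 11.626272

σ√T = 0.1598·√0.8268 = 0.145304
d₁ = (ln(S/K) + (r+σ²/2)T) / (σ√T) = (ln(162.82/127.76) + (0.0108+0.1598²/2)·0.8268) / 0.145304 = (0.242492 + 0.019486) / 0.145304 = 1.802966
d₂ = d₁ − σ√T = 1.802966 − 0.145304 = 1.657662
e^{−rT} = e^{−0.0108·0.8268} = 0.991110
N(d₁) = 0.964303,  N(d₂) = 0.951307
Call price V = S·N(d₁) − K·e^{−rT}·N(d₂) = 157.007851 − 120.458559 = 36.549292
φ(d₁) = (1/√(2π))·e^{−d₁²/2} = 0.078529
ν = S·φ(d₁)·√T = 11.626272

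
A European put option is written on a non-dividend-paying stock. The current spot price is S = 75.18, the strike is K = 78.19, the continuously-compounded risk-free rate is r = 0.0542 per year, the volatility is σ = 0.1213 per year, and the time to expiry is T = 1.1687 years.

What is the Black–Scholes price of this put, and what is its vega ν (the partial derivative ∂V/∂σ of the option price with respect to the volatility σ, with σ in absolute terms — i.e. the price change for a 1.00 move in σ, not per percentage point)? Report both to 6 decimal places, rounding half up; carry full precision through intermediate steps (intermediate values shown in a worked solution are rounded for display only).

σ√T = 0.1213·√1.1687 = 0.131133
d₁ = (ln(S/K) + (r+σ²/2)T) / (σ√T) = (ln(75.18/78.19) + (0.0542+0.1213²/2)·1.1687) / 0.131133 = (-0.039257 + 0.071941) / 0.131133 = 0.249250
d₂ = d₁ − σ√T = 0.249250 − 0.131133 = 0.118117
e^{−rT} = e^{−0.0542·1.1687} = 0.938621
N(−d₁) = 0.401584,  N(−d₂) = 0.452987
Put price V = K·e^{−rT}·N(−d₂) − S·N(−d₁) = 33.245096 − 30.191055 = 3.054041
φ(d₁) = (1/√(2π))·e^{−d₁²/2} = 0.386740
ν = S·φ(d₁)·√T = 31.432106

price = 3.054041
ν = 31.432106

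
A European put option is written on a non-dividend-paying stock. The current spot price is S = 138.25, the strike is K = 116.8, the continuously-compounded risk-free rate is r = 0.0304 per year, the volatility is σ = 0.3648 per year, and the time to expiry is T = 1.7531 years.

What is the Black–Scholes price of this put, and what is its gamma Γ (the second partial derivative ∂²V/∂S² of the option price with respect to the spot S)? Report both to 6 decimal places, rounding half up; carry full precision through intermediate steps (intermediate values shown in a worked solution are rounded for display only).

σ√T = 0.3648·√1.7531 = 0.483012
d₁ = (ln(S/K) + (r+σ²/2)T) / (σ√T) = (ln(138.25/116.8) + (0.0304+0.3648²/2)·1.7531) / 0.483012 = (0.168601 + 0.169945) / 0.483012 = 0.700904
d₂ = d₁ − σ√T = 0.700904 − 0.483012 = 0.217892
e^{−rT} = e^{−0.0304·1.7531} = 0.948101
N(−d₁) = 0.241681,  N(−d₂) = 0.413757
Put price V = K·e^{−rT}·N(−d₂) − S·N(−d₁) = 45.818675 − 33.412462 = 12.406213
φ(d₁) = (1/√(2π))·e^{−d₁²/2} = 0.312056
Γ = φ(d₁) / (S·σ·√T) = 0.004673

price = 12.406213
Γ = 0.004673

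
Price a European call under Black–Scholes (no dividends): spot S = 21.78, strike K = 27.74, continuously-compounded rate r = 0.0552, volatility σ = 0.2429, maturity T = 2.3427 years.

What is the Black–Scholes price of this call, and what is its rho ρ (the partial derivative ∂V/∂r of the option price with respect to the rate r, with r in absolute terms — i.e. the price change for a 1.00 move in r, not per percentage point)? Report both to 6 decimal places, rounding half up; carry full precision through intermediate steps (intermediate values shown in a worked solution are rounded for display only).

price = 2.258545
ρ = 17.847012

σ√T = 0.2429·√2.3427 = 0.371780
d₁ = (ln(S/K) + (r+σ²/2)T) / (σ√T) = (ln(21.78/27.74) + (0.0552+0.2429²/2)·2.3427) / 0.371780 = (-0.241883 + 0.198427) / 0.371780 = -0.116887
d₂ = d₁ − σ√T = -0.116887 − 0.371780 = -0.488667
e^{−rT} = e^{−0.0552·2.3427} = 0.878695
N(d₁) = 0.453475,  N(d₂) = 0.312539
Call price V = S·N(d₁) − K·e^{−rT}·N(d₂) = 9.876684 − 7.618138 = 2.258545
ρ = K·T·e^{−rT}·N(d₂) = 17.847012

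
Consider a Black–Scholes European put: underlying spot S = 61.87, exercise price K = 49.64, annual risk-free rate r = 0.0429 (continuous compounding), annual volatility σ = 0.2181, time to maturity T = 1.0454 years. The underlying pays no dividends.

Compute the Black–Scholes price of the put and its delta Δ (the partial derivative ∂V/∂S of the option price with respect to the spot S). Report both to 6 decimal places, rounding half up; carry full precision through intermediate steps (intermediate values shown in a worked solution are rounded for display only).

price = 0.690852
Δ = -0.096758

σ√T = 0.2181·√1.0454 = 0.222996
d₁ = (ln(S/K) + (r+σ²/2)T) / (σ√T) = (ln(61.87/49.64) + (0.0429+0.2181²/2)·1.0454) / 0.222996 = (0.220238 + 0.069711) / 0.222996 = 1.300247
d₂ = d₁ − σ√T = 1.300247 − 0.222996 = 1.077251
e^{−rT} = e^{−0.0429·1.0454} = 0.956143
N(−d₁) = 0.096758,  N(−d₂) = 0.140684
Put price V = K·e^{−rT}·N(−d₂) − S·N(−d₁) = 6.677283 − 5.986431 = 0.690852
Δ = −N(−d₁) = -0.096758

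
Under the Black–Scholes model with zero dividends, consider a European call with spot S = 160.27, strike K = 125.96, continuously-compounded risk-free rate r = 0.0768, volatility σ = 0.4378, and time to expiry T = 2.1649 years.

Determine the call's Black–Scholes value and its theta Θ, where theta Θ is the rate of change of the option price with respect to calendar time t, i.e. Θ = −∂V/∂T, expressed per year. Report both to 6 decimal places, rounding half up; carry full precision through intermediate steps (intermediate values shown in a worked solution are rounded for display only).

price = 66.707766
Θ = -11.126922

σ√T = 0.4378·√2.1649 = 0.644161
d₁ = (ln(S/K) + (r+σ²/2)T) / (σ√T) = (ln(160.27/125.96) + (0.0768+0.4378²/2)·2.1649) / 0.644161 = (0.240895 + 0.373736) / 0.644161 = 0.954158
d₂ = d₁ − σ√T = 0.954158 − 0.644161 = 0.309997
e^{−rT} = e^{−0.0768·2.1649} = 0.846822
N(d₁) = 0.829998,  N(d₂) = 0.621718
Call price V = S·N(d₁) − K·e^{−rT}·N(d₂) = 133.023808 − 66.316042 = 66.707766
φ(d₁) = (1/√(2π))·e^{−d₁²/2} = 0.253055
Θ = −S·φ(d₁)·σ/(2√T) − r·K·e^{−rT}·N(d₂) = −6.033850 − 5.093072 = -11.126922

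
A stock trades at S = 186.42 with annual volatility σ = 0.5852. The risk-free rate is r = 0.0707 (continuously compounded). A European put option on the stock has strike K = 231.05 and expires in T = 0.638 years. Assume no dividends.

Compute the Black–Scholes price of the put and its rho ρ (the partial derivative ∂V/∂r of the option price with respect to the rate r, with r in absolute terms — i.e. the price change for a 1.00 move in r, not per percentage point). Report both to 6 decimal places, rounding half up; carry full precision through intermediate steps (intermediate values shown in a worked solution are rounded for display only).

σ√T = 0.5852·√0.638 = 0.467428
d₁ = (ln(S/K) + (r+σ²/2)T) / (σ√T) = (ln(186.42/231.05) + (0.0707+0.5852²/2)·0.638) / 0.467428 = (-0.214632 + 0.154351) / 0.467428 = -0.128963
d₂ = d₁ − σ√T = -0.128963 − 0.467428 = -0.596391
e^{−rT} = e^{−0.0707·0.638} = 0.955896
N(−d₁) = 0.551307,  N(−d₂) = 0.724543
Put price V = K·e^{−rT}·N(−d₂) − S·N(−d₁) = 160.022320 − 102.774565 = 57.247755
ρ = −K·T·e^{−rT}·N(−d₂) = -102.094240

price = 57.247755
ρ = -102.094240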